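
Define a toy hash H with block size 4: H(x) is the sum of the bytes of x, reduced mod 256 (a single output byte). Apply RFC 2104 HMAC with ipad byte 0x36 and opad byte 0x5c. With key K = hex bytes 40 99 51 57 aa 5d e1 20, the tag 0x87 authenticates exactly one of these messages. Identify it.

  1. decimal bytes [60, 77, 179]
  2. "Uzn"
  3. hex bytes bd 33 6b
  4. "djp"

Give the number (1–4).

Key hex bytes 40 99 51 57 aa 5d e1 20 is 8 bytes > B = 4, so hash it first: H(key) = 89, then zero-pad to 4 bytes: K' = 89 00 00 00.
K' ⊕ ipad = bf 36 36 36; K' ⊕ opad = d5 5c 5c 5c.
m1: inner = H(bf 36 36 36 3c 4d b3) = 9d; tag = H(d5 5c 5c 5c 9d) = 86
m2: inner = H(bf 36 36 36 55 7a 6e) = 9e; tag = H(d5 5c 5c 5c 9e) = 87 ← matches
m3: inner = H(bf 36 36 36 bd 33 6b) = bc; tag = H(d5 5c 5c 5c bc) = a5
m4: inner = H(bf 36 36 36 64 6a 70) = 9f; tag = H(d5 5c 5c 5c 9f) = 88

2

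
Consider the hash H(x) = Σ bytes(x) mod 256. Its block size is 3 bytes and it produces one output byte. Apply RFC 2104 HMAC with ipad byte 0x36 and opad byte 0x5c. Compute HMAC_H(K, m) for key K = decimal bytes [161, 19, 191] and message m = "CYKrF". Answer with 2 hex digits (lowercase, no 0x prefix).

13

Key decimal bytes [161, 19, 191] = a1 13 bf is exactly B = 3 bytes: K' = a1 13 bf.
K' ⊕ ipad = 97 25 89.  K' ⊕ opad = fd 4f e3.
Inner input = (K'⊕ipad) ∥ m = 97 25 89 ∥ 43 59 4b 72 46.
Inner hash: sum = 151+37+137+67+89+75+114+70 = 740; mod 256 = 228 → e4.
Outer input = (K'⊕opad) ∥ inner = fd 4f e3 ∥ e4.
Outer hash (tag): sum = 253+79+227+228 = 787; mod 256 = 19 → 13.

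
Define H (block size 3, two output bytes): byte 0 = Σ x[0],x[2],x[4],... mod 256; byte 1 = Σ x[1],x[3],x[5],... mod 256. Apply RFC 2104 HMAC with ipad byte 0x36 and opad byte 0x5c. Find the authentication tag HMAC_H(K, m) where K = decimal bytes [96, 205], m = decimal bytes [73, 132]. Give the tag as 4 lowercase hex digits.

dca1

Key decimal bytes [96, 205] = 60 cd is 2 bytes ≤ B = 3; zero-pad to 3 bytes: K' = 60 cd 00.
K' ⊕ ipad = 56 fb 36.  K' ⊕ opad = 3c 91 5c.
Inner input = (K'⊕ipad) ∥ m = 56 fb 36 ∥ 49 84.
Inner hash: even-index sum = 272 mod 256 = 16; odd-index sum = 324 mod 256 = 68 → 10 44.
Outer input = (K'⊕opad) ∥ inner = 3c 91 5c ∥ 10 44.
Outer hash (tag): even-index sum = 220 mod 256 = 220; odd-index sum = 161 mod 256 = 161 → dc a1.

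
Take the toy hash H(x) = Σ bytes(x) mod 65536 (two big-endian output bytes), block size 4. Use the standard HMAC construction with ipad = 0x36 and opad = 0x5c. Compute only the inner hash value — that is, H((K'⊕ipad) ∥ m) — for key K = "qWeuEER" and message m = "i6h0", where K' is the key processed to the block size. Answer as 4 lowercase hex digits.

Key "qWeuEER" = 71 57 65 75 45 45 52 is 7 bytes > B = 4, so hash it first: H(key) = 02 7e, then zero-pad to 4 bytes: K' = 02 7e 00 00.
K' ⊕ ipad = 34 48 36 36.
Inner input = 34 48 36 36 ∥ 69 36 68 30.
Inner hash: sum = 52+72+54+54+105+54+104+48 = 543 → 02 1f.

021f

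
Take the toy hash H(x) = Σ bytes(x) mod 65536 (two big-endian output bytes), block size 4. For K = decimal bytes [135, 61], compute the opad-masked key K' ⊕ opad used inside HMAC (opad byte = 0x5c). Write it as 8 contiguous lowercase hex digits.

Key decimal bytes [135, 61] = 87 3d is 2 bytes ≤ B = 4; zero-pad to 4 bytes: K' = 87 3d 00 00.
XOR each byte with 0x5c: 87⊕5c=db, 3d⊕5c=61, 00⊕5c=5c, 00⊕5c=5c.

db615c5c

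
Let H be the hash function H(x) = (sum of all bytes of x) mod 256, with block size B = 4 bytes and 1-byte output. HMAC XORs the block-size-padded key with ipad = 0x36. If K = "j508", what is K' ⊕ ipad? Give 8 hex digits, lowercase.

Key "j508" = 6a 35 30 38 is exactly B = 4 bytes: K' = 6a 35 30 38.
XOR each byte with 0x36: 6a⊕36=5c, 35⊕36=03, 30⊕36=06, 38⊕36=0e.

5c03060e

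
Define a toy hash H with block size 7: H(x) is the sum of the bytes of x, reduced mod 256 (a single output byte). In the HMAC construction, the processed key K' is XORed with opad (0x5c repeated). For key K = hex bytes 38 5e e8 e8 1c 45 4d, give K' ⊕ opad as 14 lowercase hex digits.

6402b4b4401911

Key hex bytes 38 5e e8 e8 1c 45 4d is exactly B = 7 bytes: K' = 38 5e e8 e8 1c 45 4d.
XOR each byte with 0x5c: 38⊕5c=64, 5e⊕5c=02, e8⊕5c=b4, e8⊕5c=b4, 1c⊕5c=40, 45⊕5c=19, 4d⊕5c=11.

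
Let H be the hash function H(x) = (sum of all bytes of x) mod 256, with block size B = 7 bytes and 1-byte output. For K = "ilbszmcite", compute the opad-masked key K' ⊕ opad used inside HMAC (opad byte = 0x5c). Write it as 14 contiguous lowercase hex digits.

Key "ilbszmcite" = 69 6c 62 73 7a 6d 63 69 74 65 is 10 bytes > B = 7, so hash it first: H(key) = 36, then zero-pad to 7 bytes: K' = 36 00 00 00 00 00 00.
XOR each byte with 0x5c: 36⊕5c=6a, 00⊕5c=5c, 00⊕5c=5c, 00⊕5c=5c, 00⊕5c=5c, 00⊕5c=5c, 00⊕5c=5c.

6a5c5c5c5c5c5c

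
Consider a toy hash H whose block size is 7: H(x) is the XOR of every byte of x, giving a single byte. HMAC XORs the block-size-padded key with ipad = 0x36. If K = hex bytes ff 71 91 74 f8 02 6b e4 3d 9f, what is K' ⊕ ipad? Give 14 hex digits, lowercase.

8a363636363636

Key hex bytes ff 71 91 74 f8 02 6b e4 3d 9f is 10 bytes > B = 7, so hash it first: H(key) = bc, then zero-pad to 7 bytes: K' = bc 00 00 00 00 00 00.
XOR each byte with 0x36: bc⊕36=8a, 00⊕36=36, 00⊕36=36, 00⊕36=36, 00⊕36=36, 00⊕36=36, 00⊕36=36.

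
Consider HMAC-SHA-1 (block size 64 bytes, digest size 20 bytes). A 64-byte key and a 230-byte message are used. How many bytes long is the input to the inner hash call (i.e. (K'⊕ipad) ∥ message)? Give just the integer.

Key is 64 ≤ 64 bytes, zero-padded: |K'| = 64.
Inner input = (K'⊕ipad) ∥ m → 64 + 230 = 294 bytes.

294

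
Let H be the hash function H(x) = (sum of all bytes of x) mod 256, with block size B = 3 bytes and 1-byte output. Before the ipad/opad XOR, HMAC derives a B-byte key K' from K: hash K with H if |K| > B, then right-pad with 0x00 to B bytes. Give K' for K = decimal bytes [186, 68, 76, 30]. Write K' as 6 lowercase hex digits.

680000

|K| = 4 > B = 3, so first hash the key.
H(K): sum = 186+68+76+30 = 360; mod 256 = 104 → 68.
Zero-pad H(K) = 68 to 3 bytes: K' = 68 00 00.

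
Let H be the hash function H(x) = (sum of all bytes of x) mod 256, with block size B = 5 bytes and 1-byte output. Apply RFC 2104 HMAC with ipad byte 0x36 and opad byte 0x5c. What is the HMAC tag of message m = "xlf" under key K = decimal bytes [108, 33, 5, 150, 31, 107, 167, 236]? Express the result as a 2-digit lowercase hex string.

Key decimal bytes [108, 33, 5, 150, 31, 107, 167, 236] = 6c 21 05 96 1f 6b a7 ec is 8 bytes > B = 5, so hash it first: H(key) = 45, then zero-pad to 5 bytes: K' = 45 00 00 00 00.
K' ⊕ ipad = 73 36 36 36 36.  K' ⊕ opad = 19 5c 5c 5c 5c.
Inner input = (K'⊕ipad) ∥ m = 73 36 36 36 36 ∥ 78 6c 66.
Inner hash: sum = 115+54+54+54+54+120+108+102 = 661; mod 256 = 149 → 95.
Outer input = (K'⊕opad) ∥ inner = 19 5c 5c 5c 5c ∥ 95.
Outer hash (tag): sum = 25+92+92+92+92+149 = 542; mod 256 = 30 → 1e.

1e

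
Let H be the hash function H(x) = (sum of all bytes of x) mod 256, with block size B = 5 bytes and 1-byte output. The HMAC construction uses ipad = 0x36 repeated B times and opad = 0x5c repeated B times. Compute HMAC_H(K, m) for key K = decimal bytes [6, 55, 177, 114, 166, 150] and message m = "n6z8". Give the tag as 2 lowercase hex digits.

Key decimal bytes [6, 55, 177, 114, 166, 150] = 06 37 b1 72 a6 96 is 6 bytes > B = 5, so hash it first: H(key) = 9c, then zero-pad to 5 bytes: K' = 9c 00 00 00 00.
K' ⊕ ipad = aa 36 36 36 36.  K' ⊕ opad = c0 5c 5c 5c 5c.
Inner input = (K'⊕ipad) ∥ m = aa 36 36 36 36 ∥ 6e 36 7a 38.
Inner hash: sum = 170+54+54+54+54+110+54+122+56 = 728; mod 256 = 216 → d8.
Outer input = (K'⊕opad) ∥ inner = c0 5c 5c 5c 5c ∥ d8.
Outer hash (tag): sum = 192+92+92+92+92+216 = 776; mod 256 = 8 → 08.

08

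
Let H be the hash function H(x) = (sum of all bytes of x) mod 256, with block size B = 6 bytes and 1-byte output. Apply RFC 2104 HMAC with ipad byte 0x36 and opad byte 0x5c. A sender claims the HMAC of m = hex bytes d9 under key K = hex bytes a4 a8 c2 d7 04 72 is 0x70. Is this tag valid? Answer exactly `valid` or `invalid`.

Key hex bytes a4 a8 c2 d7 04 72 is exactly B = 6 bytes: K' = a4 a8 c2 d7 04 72.
K' ⊕ ipad = 92 9e f4 e1 32 44; K' ⊕ opad = f8 f4 9e 8b 58 2e.
Inner hash: sum = 146+158+244+225+50+68+217 = 1108; mod 256 = 84 → 54.
Outer hash (recomputed tag): sum = 248+244+158+139+88+46+84 = 1007; mod 256 = 239 → ef.
Recomputed tag = ef; claimed = 70 → mismatch.

invalid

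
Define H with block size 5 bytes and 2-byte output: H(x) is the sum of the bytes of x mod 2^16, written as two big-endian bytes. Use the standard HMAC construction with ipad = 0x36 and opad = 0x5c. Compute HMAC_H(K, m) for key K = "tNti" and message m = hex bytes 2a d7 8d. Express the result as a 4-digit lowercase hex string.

Key "tNti" = 74 4e 74 69 is 4 bytes ≤ B = 5; zero-pad to 5 bytes: K' = 74 4e 74 69 00.
K' ⊕ ipad = 42 78 42 5f 36.  K' ⊕ opad = 28 12 28 35 5c.
Inner input = (K'⊕ipad) ∥ m = 42 78 42 5f 36 ∥ 2a d7 8d.
Inner hash: sum = 66+120+66+95+54+42+215+141 = 799 → 03 1f.
Outer input = (K'⊕opad) ∥ inner = 28 12 28 35 5c ∥ 03 1f.
Outer hash (tag): sum = 40+18+40+53+92+3+31 = 277 → 01 15.

0115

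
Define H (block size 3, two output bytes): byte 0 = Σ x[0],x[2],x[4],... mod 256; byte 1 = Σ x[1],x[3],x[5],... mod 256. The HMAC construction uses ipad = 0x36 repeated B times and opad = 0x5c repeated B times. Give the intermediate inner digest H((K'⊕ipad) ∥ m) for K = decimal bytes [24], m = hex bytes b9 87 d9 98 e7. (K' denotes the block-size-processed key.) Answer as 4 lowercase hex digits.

83af

Key decimal bytes [24] = 18 is 1 byte ≤ B = 3; zero-pad to 3 bytes: K' = 18 00 00.
K' ⊕ ipad = 2e 36 36.
Inner input = 2e 36 36 ∥ b9 87 d9 98 e7.
Inner hash: even-index sum = 387 mod 256 = 131; odd-index sum = 687 mod 256 = 175 → 83 af.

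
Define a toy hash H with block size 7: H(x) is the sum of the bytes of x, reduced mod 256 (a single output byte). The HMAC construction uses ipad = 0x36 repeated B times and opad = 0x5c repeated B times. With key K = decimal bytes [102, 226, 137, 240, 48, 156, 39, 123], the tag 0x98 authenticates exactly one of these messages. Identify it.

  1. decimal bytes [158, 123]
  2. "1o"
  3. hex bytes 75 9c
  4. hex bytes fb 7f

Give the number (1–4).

2

Key decimal bytes [102, 226, 137, 240, 48, 156, 39, 123] = 66 e2 89 f0 30 9c 27 7b is 8 bytes > B = 7, so hash it first: H(key) = 2f, then zero-pad to 7 bytes: K' = 2f 00 00 00 00 00 00.
K' ⊕ ipad = 19 36 36 36 36 36 36; K' ⊕ opad = 73 5c 5c 5c 5c 5c 5c.
m1: inner = H(19 36 36 36 36 36 36 9e 7b) = 76; tag = H(73 5c 5c 5c 5c 5c 5c 76) = 11
m2: inner = H(19 36 36 36 36 36 36 31 6f) = fd; tag = H(73 5c 5c 5c 5c 5c 5c fd) = 98 ← matches
m3: inner = H(19 36 36 36 36 36 36 75 9c) = 6e; tag = H(73 5c 5c 5c 5c 5c 5c 6e) = 09
m4: inner = H(19 36 36 36 36 36 36 fb 7f) = d7; tag = H(73 5c 5c 5c 5c 5c 5c d7) = 72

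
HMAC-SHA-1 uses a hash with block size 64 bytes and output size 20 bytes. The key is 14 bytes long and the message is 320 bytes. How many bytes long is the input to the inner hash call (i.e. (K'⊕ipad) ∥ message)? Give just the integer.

384

Key is 14 ≤ 64 bytes, zero-padded: |K'| = 64.
Inner input = (K'⊕ipad) ∥ m → 64 + 320 = 384 bytes.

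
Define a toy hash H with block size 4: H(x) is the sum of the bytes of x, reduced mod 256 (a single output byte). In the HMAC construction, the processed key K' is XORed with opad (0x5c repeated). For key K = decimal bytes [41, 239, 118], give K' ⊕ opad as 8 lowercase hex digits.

Key decimal bytes [41, 239, 118] = 29 ef 76 is 3 bytes ≤ B = 4; zero-pad to 4 bytes: K' = 29 ef 76 00.
XOR each byte with 0x5c: 29⊕5c=75, ef⊕5c=b3, 76⊕5c=2a, 00⊕5c=5c.

75b32a5c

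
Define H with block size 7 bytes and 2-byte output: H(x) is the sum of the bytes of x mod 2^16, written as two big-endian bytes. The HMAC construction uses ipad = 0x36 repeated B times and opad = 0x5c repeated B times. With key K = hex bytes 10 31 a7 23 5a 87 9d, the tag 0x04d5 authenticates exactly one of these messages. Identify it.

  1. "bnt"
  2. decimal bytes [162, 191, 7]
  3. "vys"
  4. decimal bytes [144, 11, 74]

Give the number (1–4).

3

Key hex bytes 10 31 a7 23 5a 87 9d is exactly B = 7 bytes: K' = 10 31 a7 23 5a 87 9d.
K' ⊕ ipad = 26 07 91 15 6c b1 ab; K' ⊕ opad = 4c 6d fb 7f 06 db c1.
m1: inner = H(26 07 91 15 6c b1 ab 62 6e 74) = 03 df; tag = H(4c 6d fb 7f 06 db c1 03 df) = 04b7
m2: inner = H(26 07 91 15 6c b1 ab a2 bf 07) = 04 03; tag = H(4c 6d fb 7f 06 db c1 04 03) = 03dc
m3: inner = H(26 07 91 15 6c b1 ab 76 79 73) = 03 fd; tag = H(4c 6d fb 7f 06 db c1 03 fd) = 04d5 ← matches
m4: inner = H(26 07 91 15 6c b1 ab 90 0b 4a) = 03 80; tag = H(4c 6d fb 7f 06 db c1 03 80) = 0458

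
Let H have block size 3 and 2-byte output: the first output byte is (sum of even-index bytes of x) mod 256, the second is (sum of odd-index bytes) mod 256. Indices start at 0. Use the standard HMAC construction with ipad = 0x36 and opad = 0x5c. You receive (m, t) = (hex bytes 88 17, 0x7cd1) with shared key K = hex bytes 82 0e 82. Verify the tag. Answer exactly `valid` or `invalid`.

valid

Key hex bytes 82 0e 82 is exactly B = 3 bytes: K' = 82 0e 82.
K' ⊕ ipad = b4 38 b4; K' ⊕ opad = de 52 de.
Inner hash: even-index sum = 383 mod 256 = 127; odd-index sum = 192 mod 256 = 192 → 7f c0.
Outer hash (recomputed tag): even-index sum = 636 mod 256 = 124; odd-index sum = 209 mod 256 = 209 → 7c d1.
Recomputed tag = 7cd1; claimed = 7cd1 → match.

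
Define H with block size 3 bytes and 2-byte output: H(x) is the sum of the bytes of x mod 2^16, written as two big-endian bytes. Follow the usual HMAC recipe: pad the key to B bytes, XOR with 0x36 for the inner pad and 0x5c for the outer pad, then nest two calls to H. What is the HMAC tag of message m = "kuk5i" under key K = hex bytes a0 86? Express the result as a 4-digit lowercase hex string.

Key hex bytes a0 86 is 2 bytes ≤ B = 3; zero-pad to 3 bytes: K' = a0 86 00.
K' ⊕ ipad = 96 b0 36.  K' ⊕ opad = fc da 5c.
Inner input = (K'⊕ipad) ∥ m = 96 b0 36 ∥ 6b 75 6b 35 69.
Inner hash: sum = 150+176+54+107+117+107+53+105 = 869 → 03 65.
Outer input = (K'⊕opad) ∥ inner = fc da 5c ∥ 03 65.
Outer hash (tag): sum = 252+218+92+3+101 = 666 → 02 9a.

029a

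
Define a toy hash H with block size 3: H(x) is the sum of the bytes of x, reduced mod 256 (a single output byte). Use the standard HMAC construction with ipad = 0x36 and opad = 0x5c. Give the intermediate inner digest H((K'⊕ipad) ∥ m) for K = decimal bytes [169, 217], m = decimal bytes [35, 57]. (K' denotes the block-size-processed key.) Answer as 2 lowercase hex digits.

20

Key decimal bytes [169, 217] = a9 d9 is 2 bytes ≤ B = 3; zero-pad to 3 bytes: K' = a9 d9 00.
K' ⊕ ipad = 9f ef 36.
Inner input = 9f ef 36 ∥ 23 39.
Inner hash: sum = 159+239+54+35+57 = 544; mod 256 = 32 → 20.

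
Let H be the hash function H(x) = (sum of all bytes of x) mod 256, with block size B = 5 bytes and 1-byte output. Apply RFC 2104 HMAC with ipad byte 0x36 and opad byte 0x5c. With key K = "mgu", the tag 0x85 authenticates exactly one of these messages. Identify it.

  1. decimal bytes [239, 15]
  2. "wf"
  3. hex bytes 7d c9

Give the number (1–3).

2

Key "mgu" = 6d 67 75 is 3 bytes ≤ B = 5; zero-pad to 5 bytes: K' = 6d 67 75 00 00.
K' ⊕ ipad = 5b 51 43 36 36; K' ⊕ opad = 31 3b 29 5c 5c.
m1: inner = H(5b 51 43 36 36 ef 0f) = 59; tag = H(31 3b 29 5c 5c 59) = a6
m2: inner = H(5b 51 43 36 36 77 66) = 38; tag = H(31 3b 29 5c 5c 38) = 85 ← matches
m3: inner = H(5b 51 43 36 36 7d c9) = a1; tag = H(31 3b 29 5c 5c a1) = ee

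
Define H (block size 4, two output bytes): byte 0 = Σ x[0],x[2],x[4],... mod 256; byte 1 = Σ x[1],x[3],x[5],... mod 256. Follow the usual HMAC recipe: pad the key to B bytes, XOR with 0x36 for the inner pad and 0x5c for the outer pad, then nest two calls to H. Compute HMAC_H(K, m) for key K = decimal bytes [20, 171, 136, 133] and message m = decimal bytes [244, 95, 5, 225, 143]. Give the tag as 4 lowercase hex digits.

Key decimal bytes [20, 171, 136, 133] = 14 ab 88 85 is exactly B = 4 bytes: K' = 14 ab 88 85.
K' ⊕ ipad = 22 9d be b3.  K' ⊕ opad = 48 f7 d4 d9.
Inner input = (K'⊕ipad) ∥ m = 22 9d be b3 ∥ f4 5f 05 e1 8f.
Inner hash: even-index sum = 616 mod 256 = 104; odd-index sum = 656 mod 256 = 144 → 68 90.
Outer input = (K'⊕opad) ∥ inner = 48 f7 d4 d9 ∥ 68 90.
Outer hash (tag): even-index sum = 388 mod 256 = 132; odd-index sum = 608 mod 256 = 96 → 84 60.

8460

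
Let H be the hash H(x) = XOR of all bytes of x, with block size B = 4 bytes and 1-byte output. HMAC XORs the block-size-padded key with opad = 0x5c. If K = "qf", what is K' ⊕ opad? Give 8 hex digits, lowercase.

2d3a5c5c

Key "qf" = 71 66 is 2 bytes ≤ B = 4; zero-pad to 4 bytes: K' = 71 66 00 00.
XOR each byte with 0x5c: 71⊕5c=2d, 66⊕5c=3a, 00⊕5c=5c, 00⊕5c=5c.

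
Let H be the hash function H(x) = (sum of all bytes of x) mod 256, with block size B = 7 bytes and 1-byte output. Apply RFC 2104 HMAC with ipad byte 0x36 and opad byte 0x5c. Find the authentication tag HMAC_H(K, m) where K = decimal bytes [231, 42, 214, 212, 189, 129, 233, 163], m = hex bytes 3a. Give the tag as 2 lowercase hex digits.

32

Key decimal bytes [231, 42, 214, 212, 189, 129, 233, 163] = e7 2a d6 d4 bd 81 e9 a3 is 8 bytes > B = 7, so hash it first: H(key) = 85, then zero-pad to 7 bytes: K' = 85 00 00 00 00 00 00.
K' ⊕ ipad = b3 36 36 36 36 36 36.  K' ⊕ opad = d9 5c 5c 5c 5c 5c 5c.
Inner input = (K'⊕ipad) ∥ m = b3 36 36 36 36 36 36 ∥ 3a.
Inner hash: sum = 179+54+54+54+54+54+54+58 = 561; mod 256 = 49 → 31.
Outer input = (K'⊕opad) ∥ inner = d9 5c 5c 5c 5c 5c 5c ∥ 31.
Outer hash (tag): sum = 217+92+92+92+92+92+92+49 = 818; mod 256 = 50 → 32.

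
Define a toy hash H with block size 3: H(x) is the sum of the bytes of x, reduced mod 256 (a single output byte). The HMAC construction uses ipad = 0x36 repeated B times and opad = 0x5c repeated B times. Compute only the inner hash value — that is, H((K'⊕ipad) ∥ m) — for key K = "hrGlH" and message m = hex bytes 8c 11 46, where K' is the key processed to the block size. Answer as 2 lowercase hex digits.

Key "hrGlH" = 68 72 47 6c 48 is 5 bytes > B = 3, so hash it first: H(key) = d5, then zero-pad to 3 bytes: K' = d5 00 00.
K' ⊕ ipad = e3 36 36.
Inner input = e3 36 36 ∥ 8c 11 46.
Inner hash: sum = 227+54+54+140+17+70 = 562; mod 256 = 50 → 32.

32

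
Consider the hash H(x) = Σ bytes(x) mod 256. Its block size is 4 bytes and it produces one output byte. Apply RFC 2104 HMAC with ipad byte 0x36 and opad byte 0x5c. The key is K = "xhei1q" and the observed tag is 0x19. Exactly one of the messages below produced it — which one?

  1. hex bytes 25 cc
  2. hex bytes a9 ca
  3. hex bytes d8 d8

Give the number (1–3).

1

Key "xhei1q" = 78 68 65 69 31 71 is 6 bytes > B = 4, so hash it first: H(key) = 50, then zero-pad to 4 bytes: K' = 50 00 00 00.
K' ⊕ ipad = 66 36 36 36; K' ⊕ opad = 0c 5c 5c 5c.
m1: inner = H(66 36 36 36 25 cc) = f9; tag = H(0c 5c 5c 5c f9) = 19 ← matches
m2: inner = H(66 36 36 36 a9 ca) = 7b; tag = H(0c 5c 5c 5c 7b) = 9b
m3: inner = H(66 36 36 36 d8 d8) = b8; tag = H(0c 5c 5c 5c b8) = d8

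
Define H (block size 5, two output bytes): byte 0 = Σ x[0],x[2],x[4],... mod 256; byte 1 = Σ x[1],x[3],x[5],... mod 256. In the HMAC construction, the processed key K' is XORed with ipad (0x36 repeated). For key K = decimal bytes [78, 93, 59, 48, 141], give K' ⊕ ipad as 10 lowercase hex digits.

Key decimal bytes [78, 93, 59, 48, 141] = 4e 5d 3b 30 8d is exactly B = 5 bytes: K' = 4e 5d 3b 30 8d.
XOR each byte with 0x36: 4e⊕36=78, 5d⊕36=6b, 3b⊕36=0d, 30⊕36=06, 8d⊕36=bb.

786b0d06bb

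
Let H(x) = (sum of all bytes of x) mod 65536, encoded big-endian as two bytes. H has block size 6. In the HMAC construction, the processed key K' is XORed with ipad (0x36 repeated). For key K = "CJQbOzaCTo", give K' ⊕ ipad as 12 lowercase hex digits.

Key "CJQbOzaCTo" = 43 4a 51 62 4f 7a 61 43 54 6f is 10 bytes > B = 6, so hash it first: H(key) = 03 70, then zero-pad to 6 bytes: K' = 03 70 00 00 00 00.
XOR each byte with 0x36: 03⊕36=35, 70⊕36=46, 00⊕36=36, 00⊕36=36, 00⊕36=36, 00⊕36=36.

354636363636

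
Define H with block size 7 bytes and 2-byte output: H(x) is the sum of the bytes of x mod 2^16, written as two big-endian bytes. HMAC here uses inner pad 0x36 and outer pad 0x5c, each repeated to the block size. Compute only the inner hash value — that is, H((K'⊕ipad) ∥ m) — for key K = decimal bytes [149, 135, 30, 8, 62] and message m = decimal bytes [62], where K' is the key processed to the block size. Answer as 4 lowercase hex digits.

Key decimal bytes [149, 135, 30, 8, 62] = 95 87 1e 08 3e is 5 bytes ≤ B = 7; zero-pad to 7 bytes: K' = 95 87 1e 08 3e 00 00.
K' ⊕ ipad = a3 b1 28 3e 08 36 36.
Inner input = a3 b1 28 3e 08 36 36 ∥ 3e.
Inner hash: sum = 163+177+40+62+8+54+54+62 = 620 → 02 6c.

026c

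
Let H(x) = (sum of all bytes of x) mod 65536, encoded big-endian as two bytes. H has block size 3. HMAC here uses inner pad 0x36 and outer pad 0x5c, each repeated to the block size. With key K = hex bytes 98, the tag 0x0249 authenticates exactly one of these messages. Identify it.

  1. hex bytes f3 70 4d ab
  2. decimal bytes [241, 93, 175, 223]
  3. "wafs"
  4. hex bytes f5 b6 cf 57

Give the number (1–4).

Key hex bytes 98 is 1 byte ≤ B = 3; zero-pad to 3 bytes: K' = 98 00 00.
K' ⊕ ipad = ae 36 36; K' ⊕ opad = c4 5c 5c.
m1: inner = H(ae 36 36 f3 70 4d ab) = 03 75; tag = H(c4 5c 5c 03 75) = 01f4
m2: inner = H(ae 36 36 f1 5d af df) = 03 f6; tag = H(c4 5c 5c 03 f6) = 0275
m3: inner = H(ae 36 36 77 61 66 73) = 02 cb; tag = H(c4 5c 5c 02 cb) = 0249 ← matches
m4: inner = H(ae 36 36 f5 b6 cf 57) = 03 eb; tag = H(c4 5c 5c 03 eb) = 026a

3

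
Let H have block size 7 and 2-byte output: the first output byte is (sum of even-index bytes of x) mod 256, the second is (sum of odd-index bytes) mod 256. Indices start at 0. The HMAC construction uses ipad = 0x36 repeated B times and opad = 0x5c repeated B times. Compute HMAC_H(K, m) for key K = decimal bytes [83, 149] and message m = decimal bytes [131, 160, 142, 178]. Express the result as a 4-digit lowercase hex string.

43da

Key decimal bytes [83, 149] = 53 95 is 2 bytes ≤ B = 7; zero-pad to 7 bytes: K' = 53 95 00 00 00 00 00.
K' ⊕ ipad = 65 a3 36 36 36 36 36.  K' ⊕ opad = 0f c9 5c 5c 5c 5c 5c.
Inner input = (K'⊕ipad) ∥ m = 65 a3 36 36 36 36 36 ∥ 83 a0 8e b2.
Inner hash: even-index sum = 601 mod 256 = 89; odd-index sum = 544 mod 256 = 32 → 59 20.
Outer input = (K'⊕opad) ∥ inner = 0f c9 5c 5c 5c 5c 5c ∥ 59 20.
Outer hash (tag): even-index sum = 323 mod 256 = 67; odd-index sum = 474 mod 256 = 218 → 43 da.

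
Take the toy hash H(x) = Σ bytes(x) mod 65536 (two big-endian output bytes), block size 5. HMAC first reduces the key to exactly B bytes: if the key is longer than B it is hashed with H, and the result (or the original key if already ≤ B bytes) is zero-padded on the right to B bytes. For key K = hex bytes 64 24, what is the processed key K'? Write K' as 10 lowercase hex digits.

6424000000

Key hex bytes 64 24 is 2 bytes ≤ B = 5; zero-pad to 5 bytes: K' = 64 24 00 00 00.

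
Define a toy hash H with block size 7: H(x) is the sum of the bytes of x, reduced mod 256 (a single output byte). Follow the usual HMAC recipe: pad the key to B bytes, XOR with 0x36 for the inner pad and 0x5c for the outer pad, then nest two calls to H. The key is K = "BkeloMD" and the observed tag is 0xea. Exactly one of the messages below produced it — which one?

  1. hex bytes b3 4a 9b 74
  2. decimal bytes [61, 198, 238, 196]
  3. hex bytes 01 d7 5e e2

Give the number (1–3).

Key "BkeloMD" = 42 6b 65 6c 6f 4d 44 is exactly B = 7 bytes: K' = 42 6b 65 6c 6f 4d 44.
K' ⊕ ipad = 74 5d 53 5a 59 7b 72; K' ⊕ opad = 1e 37 39 30 33 11 18.
m1: inner = H(74 5d 53 5a 59 7b 72 b3 4a 9b 74) = d0; tag = H(1e 37 39 30 33 11 18 d0) = ea ← matches
m2: inner = H(74 5d 53 5a 59 7b 72 3d c6 ee c4) = 79; tag = H(1e 37 39 30 33 11 18 79) = 93
m3: inner = H(74 5d 53 5a 59 7b 72 01 d7 5e e2) = dc; tag = H(1e 37 39 30 33 11 18 dc) = f6

1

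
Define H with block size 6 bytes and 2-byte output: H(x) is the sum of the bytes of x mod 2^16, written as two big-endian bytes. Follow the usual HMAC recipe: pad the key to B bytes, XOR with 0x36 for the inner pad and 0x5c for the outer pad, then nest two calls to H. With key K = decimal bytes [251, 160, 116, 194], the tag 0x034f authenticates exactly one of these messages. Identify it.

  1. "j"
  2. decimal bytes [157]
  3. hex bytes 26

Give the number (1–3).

Key decimal bytes [251, 160, 116, 194] = fb a0 74 c2 is 4 bytes ≤ B = 6; zero-pad to 6 bytes: K' = fb a0 74 c2 00 00.
K' ⊕ ipad = cd 96 42 f4 36 36; K' ⊕ opad = a7 fc 28 9e 5c 5c.
m1: inner = H(cd 96 42 f4 36 36 6a) = 03 6f; tag = H(a7 fc 28 9e 5c 5c 03 6f) = 0393
m2: inner = H(cd 96 42 f4 36 36 9d) = 03 a2; tag = H(a7 fc 28 9e 5c 5c 03 a2) = 03c6
m3: inner = H(cd 96 42 f4 36 36 26) = 03 2b; tag = H(a7 fc 28 9e 5c 5c 03 2b) = 034f ← matches

3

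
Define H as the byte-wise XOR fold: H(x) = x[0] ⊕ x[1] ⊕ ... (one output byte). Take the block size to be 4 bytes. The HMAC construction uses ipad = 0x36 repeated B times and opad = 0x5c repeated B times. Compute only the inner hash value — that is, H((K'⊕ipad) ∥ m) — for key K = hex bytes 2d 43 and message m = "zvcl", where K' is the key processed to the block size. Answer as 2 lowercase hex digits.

Key hex bytes 2d 43 is 2 bytes ≤ B = 4; zero-pad to 4 bytes: K' = 2d 43 00 00.
K' ⊕ ipad = 1b 75 36 36.
Inner input = 1b 75 36 36 ∥ 7a 76 63 6c.
Inner hash: XOR 1b⊕75⊕36⊕36⊕7a⊕76⊕63⊕6c = 6d.

6d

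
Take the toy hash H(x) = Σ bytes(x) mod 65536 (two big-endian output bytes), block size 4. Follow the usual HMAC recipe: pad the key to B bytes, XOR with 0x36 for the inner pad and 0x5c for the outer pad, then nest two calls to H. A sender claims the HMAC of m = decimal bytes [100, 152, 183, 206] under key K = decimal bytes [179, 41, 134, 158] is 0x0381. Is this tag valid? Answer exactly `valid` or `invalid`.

Key decimal bytes [179, 41, 134, 158] = b3 29 86 9e is exactly B = 4 bytes: K' = b3 29 86 9e.
K' ⊕ ipad = 85 1f b0 a8; K' ⊕ opad = ef 75 da c2.
Inner hash: sum = 133+31+176+168+100+152+183+206 = 1149 → 04 7d.
Outer hash (recomputed tag): sum = 239+117+218+194+4+125 = 897 → 03 81.
Recomputed tag = 0381; claimed = 0381 → match.

valid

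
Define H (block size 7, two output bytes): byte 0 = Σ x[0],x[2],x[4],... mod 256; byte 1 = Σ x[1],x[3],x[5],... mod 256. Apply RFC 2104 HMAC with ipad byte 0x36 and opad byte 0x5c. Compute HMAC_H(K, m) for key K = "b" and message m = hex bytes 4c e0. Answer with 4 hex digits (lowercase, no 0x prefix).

Key "b" = 62 is 1 byte ≤ B = 7; zero-pad to 7 bytes: K' = 62 00 00 00 00 00 00.
K' ⊕ ipad = 54 36 36 36 36 36 36.  K' ⊕ opad = 3e 5c 5c 5c 5c 5c 5c.
Inner input = (K'⊕ipad) ∥ m = 54 36 36 36 36 36 36 ∥ 4c e0.
Inner hash: even-index sum = 470 mod 256 = 214; odd-index sum = 238 mod 256 = 238 → d6 ee.
Outer input = (K'⊕opad) ∥ inner = 3e 5c 5c 5c 5c 5c 5c ∥ d6 ee.
Outer hash (tag): even-index sum = 576 mod 256 = 64; odd-index sum = 490 mod 256 = 234 → 40 ea.

40ea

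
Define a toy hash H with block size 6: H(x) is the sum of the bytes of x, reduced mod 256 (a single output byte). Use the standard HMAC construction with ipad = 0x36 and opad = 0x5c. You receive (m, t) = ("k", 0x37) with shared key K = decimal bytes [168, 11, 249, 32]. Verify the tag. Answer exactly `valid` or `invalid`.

Key decimal bytes [168, 11, 249, 32] = a8 0b f9 20 is 4 bytes ≤ B = 6; zero-pad to 6 bytes: K' = a8 0b f9 20 00 00.
K' ⊕ ipad = 9e 3d cf 16 36 36; K' ⊕ opad = f4 57 a5 7c 5c 5c.
Inner hash: sum = 158+61+207+22+54+54+107 = 663; mod 256 = 151 → 97.
Outer hash (recomputed tag): sum = 244+87+165+124+92+92+151 = 955; mod 256 = 187 → bb.
Recomputed tag = bb; claimed = 37 → mismatch.

invalid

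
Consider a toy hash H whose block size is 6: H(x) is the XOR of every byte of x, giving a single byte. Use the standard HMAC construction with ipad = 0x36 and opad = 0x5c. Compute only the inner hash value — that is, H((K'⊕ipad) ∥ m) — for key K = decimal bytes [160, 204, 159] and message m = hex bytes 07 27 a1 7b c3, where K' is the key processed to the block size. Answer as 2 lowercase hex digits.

ca

Key decimal bytes [160, 204, 159] = a0 cc 9f is 3 bytes ≤ B = 6; zero-pad to 6 bytes: K' = a0 cc 9f 00 00 00.
K' ⊕ ipad = 96 fa a9 36 36 36.
Inner input = 96 fa a9 36 36 36 ∥ 07 27 a1 7b c3.
Inner hash: XOR 96⊕fa⊕a9⊕36⊕36⊕36⊕07⊕27⊕a1⊕7b⊕c3 = ca.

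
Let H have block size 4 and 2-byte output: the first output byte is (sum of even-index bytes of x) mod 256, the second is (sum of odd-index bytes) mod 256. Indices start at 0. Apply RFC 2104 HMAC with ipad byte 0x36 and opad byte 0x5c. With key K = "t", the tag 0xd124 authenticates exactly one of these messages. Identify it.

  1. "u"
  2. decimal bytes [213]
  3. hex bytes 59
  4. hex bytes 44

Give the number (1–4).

Key "t" = 74 is 1 byte ≤ B = 4; zero-pad to 4 bytes: K' = 74 00 00 00.
K' ⊕ ipad = 42 36 36 36; K' ⊕ opad = 28 5c 5c 5c.
m1: inner = H(42 36 36 36 75) = ed 6c; tag = H(28 5c 5c 5c ed 6c) = 7124
m2: inner = H(42 36 36 36 d5) = 4d 6c; tag = H(28 5c 5c 5c 4d 6c) = d124 ← matches
m3: inner = H(42 36 36 36 59) = d1 6c; tag = H(28 5c 5c 5c d1 6c) = 5524
m4: inner = H(42 36 36 36 44) = bc 6c; tag = H(28 5c 5c 5c bc 6c) = 4024

2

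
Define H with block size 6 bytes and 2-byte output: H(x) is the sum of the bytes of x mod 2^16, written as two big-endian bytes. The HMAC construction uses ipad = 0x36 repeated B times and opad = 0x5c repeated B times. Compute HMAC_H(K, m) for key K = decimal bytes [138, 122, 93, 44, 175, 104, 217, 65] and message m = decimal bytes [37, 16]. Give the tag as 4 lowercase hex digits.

Key decimal bytes [138, 122, 93, 44, 175, 104, 217, 65] = 8a 7a 5d 2c af 68 d9 41 is 8 bytes > B = 6, so hash it first: H(key) = 03 be, then zero-pad to 6 bytes: K' = 03 be 00 00 00 00.
K' ⊕ ipad = 35 88 36 36 36 36.  K' ⊕ opad = 5f e2 5c 5c 5c 5c.
Inner input = (K'⊕ipad) ∥ m = 35 88 36 36 36 36 ∥ 25 10.
Inner hash: sum = 53+136+54+54+54+54+37+16 = 458 → 01 ca.
Outer input = (K'⊕opad) ∥ inner = 5f e2 5c 5c 5c 5c ∥ 01 ca.
Outer hash (tag): sum = 95+226+92+92+92+92+1+202 = 892 → 03 7c.

037c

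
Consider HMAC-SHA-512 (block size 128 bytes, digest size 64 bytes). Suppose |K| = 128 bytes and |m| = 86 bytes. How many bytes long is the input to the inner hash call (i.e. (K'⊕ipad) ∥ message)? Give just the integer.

Key is 128 ≤ 128 bytes, zero-padded: |K'| = 128.
Inner input = (K'⊕ipad) ∥ m → 128 + 86 = 214 bytes.

214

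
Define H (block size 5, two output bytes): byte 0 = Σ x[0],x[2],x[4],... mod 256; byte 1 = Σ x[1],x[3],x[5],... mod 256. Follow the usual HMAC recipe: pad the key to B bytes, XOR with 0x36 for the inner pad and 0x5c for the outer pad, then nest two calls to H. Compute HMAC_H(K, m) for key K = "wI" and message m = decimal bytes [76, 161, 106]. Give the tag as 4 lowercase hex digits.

Key "wI" = 77 49 is 2 bytes ≤ B = 5; zero-pad to 5 bytes: K' = 77 49 00 00 00.
K' ⊕ ipad = 41 7f 36 36 36.  K' ⊕ opad = 2b 15 5c 5c 5c.
Inner input = (K'⊕ipad) ∥ m = 41 7f 36 36 36 ∥ 4c a1 6a.
Inner hash: even-index sum = 334 mod 256 = 78; odd-index sum = 363 mod 256 = 107 → 4e 6b.
Outer input = (K'⊕opad) ∥ inner = 2b 15 5c 5c 5c ∥ 4e 6b.
Outer hash (tag): even-index sum = 334 mod 256 = 78; odd-index sum = 191 mod 256 = 191 → 4e bf.

4ebf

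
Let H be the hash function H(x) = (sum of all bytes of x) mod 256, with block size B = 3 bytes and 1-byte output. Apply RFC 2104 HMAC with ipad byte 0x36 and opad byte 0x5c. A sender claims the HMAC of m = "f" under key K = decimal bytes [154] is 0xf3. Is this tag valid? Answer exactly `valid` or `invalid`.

Key decimal bytes [154] = 9a is 1 byte ≤ B = 3; zero-pad to 3 bytes: K' = 9a 00 00.
K' ⊕ ipad = ac 36 36; K' ⊕ opad = c6 5c 5c.
Inner hash: sum = 172+54+54+102 = 382; mod 256 = 126 → 7e.
Outer hash (recomputed tag): sum = 198+92+92+126 = 508; mod 256 = 252 → fc.
Recomputed tag = fc; claimed = f3 → mismatch.

invalid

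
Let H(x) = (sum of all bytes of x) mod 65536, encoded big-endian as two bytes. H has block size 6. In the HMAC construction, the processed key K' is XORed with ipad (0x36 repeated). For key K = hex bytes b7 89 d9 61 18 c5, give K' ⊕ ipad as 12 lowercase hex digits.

Key hex bytes b7 89 d9 61 18 c5 is exactly B = 6 bytes: K' = b7 89 d9 61 18 c5.
XOR each byte with 0x36: b7⊕36=81, 89⊕36=bf, d9⊕36=ef, 61⊕36=57, 18⊕36=2e, c5⊕36=f3.

81bfef572ef3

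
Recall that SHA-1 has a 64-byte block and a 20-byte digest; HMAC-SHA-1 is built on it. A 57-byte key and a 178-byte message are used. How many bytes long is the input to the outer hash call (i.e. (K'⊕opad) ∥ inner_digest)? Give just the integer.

Key is 57 ≤ 64 bytes, zero-padded: |K'| = 64.
Outer input = (K'⊕opad) ∥ H(inner) → 64 + 20 = 84 bytes.

84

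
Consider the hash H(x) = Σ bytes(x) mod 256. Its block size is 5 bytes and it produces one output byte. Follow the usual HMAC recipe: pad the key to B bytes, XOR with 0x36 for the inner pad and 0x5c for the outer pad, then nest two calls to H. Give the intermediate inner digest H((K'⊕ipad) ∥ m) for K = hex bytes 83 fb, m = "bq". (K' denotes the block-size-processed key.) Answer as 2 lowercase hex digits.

Key hex bytes 83 fb is 2 bytes ≤ B = 5; zero-pad to 5 bytes: K' = 83 fb 00 00 00.
K' ⊕ ipad = b5 cd 36 36 36.
Inner input = b5 cd 36 36 36 ∥ 62 71.
Inner hash: sum = 181+205+54+54+54+98+113 = 759; mod 256 = 247 → f7.

f7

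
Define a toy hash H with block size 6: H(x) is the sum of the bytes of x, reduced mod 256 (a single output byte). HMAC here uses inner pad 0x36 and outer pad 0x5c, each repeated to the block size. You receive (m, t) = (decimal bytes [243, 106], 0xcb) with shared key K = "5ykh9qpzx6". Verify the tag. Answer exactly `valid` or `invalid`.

valid

Key "5ykh9qpzx6" = 35 79 6b 68 39 71 70 7a 78 36 is 10 bytes > B = 6, so hash it first: H(key) = c3, then zero-pad to 6 bytes: K' = c3 00 00 00 00 00.
K' ⊕ ipad = f5 36 36 36 36 36; K' ⊕ opad = 9f 5c 5c 5c 5c 5c.
Inner hash: sum = 245+54+54+54+54+54+243+106 = 864; mod 256 = 96 → 60.
Outer hash (recomputed tag): sum = 159+92+92+92+92+92+96 = 715; mod 256 = 203 → cb.
Recomputed tag = cb; claimed = cb → match.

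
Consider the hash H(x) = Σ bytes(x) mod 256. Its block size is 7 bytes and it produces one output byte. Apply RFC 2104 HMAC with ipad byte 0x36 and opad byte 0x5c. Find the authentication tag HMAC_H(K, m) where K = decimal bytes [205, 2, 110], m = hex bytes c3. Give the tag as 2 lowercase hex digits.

Key decimal bytes [205, 2, 110] = cd 02 6e is 3 bytes ≤ B = 7; zero-pad to 7 bytes: K' = cd 02 6e 00 00 00 00.
K' ⊕ ipad = fb 34 58 36 36 36 36.  K' ⊕ opad = 91 5e 32 5c 5c 5c 5c.
Inner input = (K'⊕ipad) ∥ m = fb 34 58 36 36 36 36 ∥ c3.
Inner hash: sum = 251+52+88+54+54+54+54+195 = 802; mod 256 = 34 → 22.
Outer input = (K'⊕opad) ∥ inner = 91 5e 32 5c 5c 5c 5c ∥ 22.
Outer hash (tag): sum = 145+94+50+92+92+92+92+34 = 691; mod 256 = 179 → b3.

b3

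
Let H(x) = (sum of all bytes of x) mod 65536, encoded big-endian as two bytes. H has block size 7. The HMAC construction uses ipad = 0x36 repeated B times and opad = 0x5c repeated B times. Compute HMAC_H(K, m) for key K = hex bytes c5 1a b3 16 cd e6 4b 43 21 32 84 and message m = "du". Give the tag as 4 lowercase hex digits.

Key hex bytes c5 1a b3 16 cd e6 4b 43 21 32 84 is 11 bytes > B = 7, so hash it first: H(key) = 04 c0, then zero-pad to 7 bytes: K' = 04 c0 00 00 00 00 00.
K' ⊕ ipad = 32 f6 36 36 36 36 36.  K' ⊕ opad = 58 9c 5c 5c 5c 5c 5c.
Inner input = (K'⊕ipad) ∥ m = 32 f6 36 36 36 36 36 ∥ 64 75.
Inner hash: sum = 50+246+54+54+54+54+54+100+117 = 783 → 03 0f.
Outer input = (K'⊕opad) ∥ inner = 58 9c 5c 5c 5c 5c 5c ∥ 03 0f.
Outer hash (tag): sum = 88+156+92+92+92+92+92+3+15 = 722 → 02 d2.

02d2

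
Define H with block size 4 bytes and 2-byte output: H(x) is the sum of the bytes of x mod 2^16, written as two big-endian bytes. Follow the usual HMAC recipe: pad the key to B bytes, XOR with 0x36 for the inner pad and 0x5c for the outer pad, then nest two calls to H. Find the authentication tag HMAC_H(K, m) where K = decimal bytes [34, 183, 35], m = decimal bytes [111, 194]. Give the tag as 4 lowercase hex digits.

Key decimal bytes [34, 183, 35] = 22 b7 23 is 3 bytes ≤ B = 4; zero-pad to 4 bytes: K' = 22 b7 23 00.
K' ⊕ ipad = 14 81 15 36.  K' ⊕ opad = 7e eb 7f 5c.
Inner input = (K'⊕ipad) ∥ m = 14 81 15 36 ∥ 6f c2.
Inner hash: sum = 20+129+21+54+111+194 = 529 → 02 11.
Outer input = (K'⊕opad) ∥ inner = 7e eb 7f 5c ∥ 02 11.
Outer hash (tag): sum = 126+235+127+92+2+17 = 599 → 02 57.

0257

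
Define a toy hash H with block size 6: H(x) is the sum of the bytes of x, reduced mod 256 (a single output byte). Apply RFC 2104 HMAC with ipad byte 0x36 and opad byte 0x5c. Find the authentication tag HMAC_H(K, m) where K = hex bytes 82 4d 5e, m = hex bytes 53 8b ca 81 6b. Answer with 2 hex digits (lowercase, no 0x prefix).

Key hex bytes 82 4d 5e is 3 bytes ≤ B = 6; zero-pad to 6 bytes: K' = 82 4d 5e 00 00 00.
K' ⊕ ipad = b4 7b 68 36 36 36.  K' ⊕ opad = de 11 02 5c 5c 5c.
Inner input = (K'⊕ipad) ∥ m = b4 7b 68 36 36 36 ∥ 53 8b ca 81 6b.
Inner hash: sum = 180+123+104+54+54+54+83+139+202+129+107 = 1229; mod 256 = 205 → cd.
Outer input = (K'⊕opad) ∥ inner = de 11 02 5c 5c 5c ∥ cd.
Outer hash (tag): sum = 222+17+2+92+92+92+205 = 722; mod 256 = 210 → d2.

d2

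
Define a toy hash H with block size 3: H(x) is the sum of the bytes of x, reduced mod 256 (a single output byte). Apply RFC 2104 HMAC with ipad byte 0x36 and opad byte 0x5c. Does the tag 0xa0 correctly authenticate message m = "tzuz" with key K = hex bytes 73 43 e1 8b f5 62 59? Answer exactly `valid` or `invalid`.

invalid

Key hex bytes 73 43 e1 8b f5 62 59 is 7 bytes > B = 3, so hash it first: H(key) = d2, then zero-pad to 3 bytes: K' = d2 00 00.
K' ⊕ ipad = e4 36 36; K' ⊕ opad = 8e 5c 5c.
Inner hash: sum = 228+54+54+116+122+117+122 = 813; mod 256 = 45 → 2d.
Outer hash (recomputed tag): sum = 142+92+92+45 = 371; mod 256 = 115 → 73.
Recomputed tag = 73; claimed = a0 → mismatch.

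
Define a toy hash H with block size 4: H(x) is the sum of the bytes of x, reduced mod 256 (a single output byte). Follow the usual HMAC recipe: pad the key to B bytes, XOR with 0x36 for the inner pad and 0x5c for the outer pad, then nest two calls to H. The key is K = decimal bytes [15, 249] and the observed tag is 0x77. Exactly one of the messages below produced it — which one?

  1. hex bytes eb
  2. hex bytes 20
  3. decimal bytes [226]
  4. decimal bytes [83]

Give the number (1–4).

Key decimal bytes [15, 249] = 0f f9 is 2 bytes ≤ B = 4; zero-pad to 4 bytes: K' = 0f f9 00 00.
K' ⊕ ipad = 39 cf 36 36; K' ⊕ opad = 53 a5 5c 5c.
m1: inner = H(39 cf 36 36 eb) = 5f; tag = H(53 a5 5c 5c 5f) = 0f
m2: inner = H(39 cf 36 36 20) = 94; tag = H(53 a5 5c 5c 94) = 44
m3: inner = H(39 cf 36 36 e2) = 56; tag = H(53 a5 5c 5c 56) = 06
m4: inner = H(39 cf 36 36 53) = c7; tag = H(53 a5 5c 5c c7) = 77 ← matches

4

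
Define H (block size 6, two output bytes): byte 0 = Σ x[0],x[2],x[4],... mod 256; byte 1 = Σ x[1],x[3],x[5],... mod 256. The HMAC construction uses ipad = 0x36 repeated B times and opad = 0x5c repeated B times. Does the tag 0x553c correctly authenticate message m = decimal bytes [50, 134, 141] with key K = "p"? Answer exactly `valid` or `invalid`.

Key "p" = 70 is 1 byte ≤ B = 6; zero-pad to 6 bytes: K' = 70 00 00 00 00 00.
K' ⊕ ipad = 46 36 36 36 36 36; K' ⊕ opad = 2c 5c 5c 5c 5c 5c.
Inner hash: even-index sum = 369 mod 256 = 113; odd-index sum = 296 mod 256 = 40 → 71 28.
Outer hash (recomputed tag): even-index sum = 341 mod 256 = 85; odd-index sum = 316 mod 256 = 60 → 55 3c.
Recomputed tag = 553c; claimed = 553c → match.

valid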